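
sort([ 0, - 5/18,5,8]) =[ - 5/18, 0,  5, 8]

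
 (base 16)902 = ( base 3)10011102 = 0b100100000010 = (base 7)6503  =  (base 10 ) 2306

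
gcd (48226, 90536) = 2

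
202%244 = 202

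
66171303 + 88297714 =154469017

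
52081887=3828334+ 48253553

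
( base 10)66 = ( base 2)1000010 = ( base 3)2110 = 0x42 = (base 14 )4A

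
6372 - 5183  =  1189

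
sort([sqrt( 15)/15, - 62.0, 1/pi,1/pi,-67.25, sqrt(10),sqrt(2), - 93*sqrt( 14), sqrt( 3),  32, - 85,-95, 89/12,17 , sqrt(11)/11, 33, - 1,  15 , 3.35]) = [ - 93*sqrt(14 ), - 95, - 85, - 67.25 , - 62.0,  -  1 , sqrt( 15)/15 , sqrt(11 ) /11,1/pi , 1/pi, sqrt(2 ),sqrt (3), sqrt(10) , 3.35, 89/12, 15,17,32, 33]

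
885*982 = 869070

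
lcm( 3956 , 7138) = 328348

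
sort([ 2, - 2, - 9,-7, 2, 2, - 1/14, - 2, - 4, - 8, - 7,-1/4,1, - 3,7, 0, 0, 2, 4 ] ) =[ -9,- 8,-7,  -  7,  -  4, - 3, - 2, - 2, - 1/4, - 1/14,0,0, 1, 2, 2, 2, 2, 4, 7] 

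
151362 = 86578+64784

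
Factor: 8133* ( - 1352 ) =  -10995816 = - 2^3*3^1*13^2*2711^1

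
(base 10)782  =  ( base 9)1058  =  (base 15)372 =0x30E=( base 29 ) qs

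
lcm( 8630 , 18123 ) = 181230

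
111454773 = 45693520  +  65761253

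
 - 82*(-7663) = 628366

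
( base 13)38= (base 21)25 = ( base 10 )47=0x2F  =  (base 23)21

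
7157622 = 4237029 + 2920593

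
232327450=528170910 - 295843460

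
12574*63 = 792162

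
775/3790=155/758= 0.20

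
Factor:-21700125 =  - 3^2*5^3*19289^1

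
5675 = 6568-893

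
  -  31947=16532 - 48479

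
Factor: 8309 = 7^1*1187^1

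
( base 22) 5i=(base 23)5D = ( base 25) 53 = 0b10000000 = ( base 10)128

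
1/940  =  1/940 = 0.00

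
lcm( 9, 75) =225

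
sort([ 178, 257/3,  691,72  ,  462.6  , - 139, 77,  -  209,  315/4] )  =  [  -  209 ,-139, 72,  77, 315/4,257/3,178,462.6 , 691]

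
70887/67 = 70887/67= 1058.01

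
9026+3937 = 12963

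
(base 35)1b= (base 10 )46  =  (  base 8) 56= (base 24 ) 1m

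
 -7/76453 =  - 1 + 76446/76453 = - 0.00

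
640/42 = 320/21 = 15.24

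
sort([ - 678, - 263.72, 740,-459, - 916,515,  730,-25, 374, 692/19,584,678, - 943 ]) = [ - 943, - 916, - 678 , - 459, -263.72 ,-25, 692/19,374,515,584,678,730,740] 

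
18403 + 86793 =105196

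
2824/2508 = 706/627 = 1.13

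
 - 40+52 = 12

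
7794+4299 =12093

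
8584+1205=9789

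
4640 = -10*( - 464)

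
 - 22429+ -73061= - 95490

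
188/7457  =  188/7457 = 0.03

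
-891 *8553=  - 7620723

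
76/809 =76/809= 0.09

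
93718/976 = 46859/488=96.02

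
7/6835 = 7/6835 = 0.00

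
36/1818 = 2/101 = 0.02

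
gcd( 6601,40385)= 41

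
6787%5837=950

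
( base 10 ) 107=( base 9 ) 128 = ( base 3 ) 10222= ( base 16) 6B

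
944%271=131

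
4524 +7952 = 12476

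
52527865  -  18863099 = 33664766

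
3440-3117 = 323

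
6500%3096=308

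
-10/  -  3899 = 10/3899 =0.00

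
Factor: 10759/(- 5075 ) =-5^( - 2)*53^1 = - 53/25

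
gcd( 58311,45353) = 6479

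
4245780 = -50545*( - 84)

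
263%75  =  38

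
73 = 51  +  22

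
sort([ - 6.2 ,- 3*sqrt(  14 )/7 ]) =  [ - 6.2, - 3 * sqrt ( 14)/7]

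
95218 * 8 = 761744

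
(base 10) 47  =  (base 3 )1202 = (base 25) 1m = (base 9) 52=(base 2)101111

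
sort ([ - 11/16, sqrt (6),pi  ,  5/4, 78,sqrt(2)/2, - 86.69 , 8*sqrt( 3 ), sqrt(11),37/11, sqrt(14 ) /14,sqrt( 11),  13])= [-86.69, - 11/16,sqrt( 14)/14,sqrt(2 ) /2,5/4, sqrt( 6),pi, sqrt(11 ),sqrt(11 ),37/11, 13, 8*sqrt (3),78]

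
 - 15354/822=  - 2559/137 = - 18.68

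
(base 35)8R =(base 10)307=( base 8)463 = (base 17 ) 111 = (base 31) 9s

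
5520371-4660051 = 860320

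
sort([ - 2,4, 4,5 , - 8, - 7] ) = [  -  8, - 7,  -  2,4,4, 5] 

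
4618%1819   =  980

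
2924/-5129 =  - 2924/5129 = -0.57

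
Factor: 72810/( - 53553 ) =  - 2^1 * 3^1*5^1*809^1*17851^( - 1) = - 24270/17851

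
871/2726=871/2726= 0.32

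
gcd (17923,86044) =1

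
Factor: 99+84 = 3^1 * 61^1 = 183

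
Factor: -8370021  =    -  3^1 * 11^1*253637^1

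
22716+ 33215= 55931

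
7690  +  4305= 11995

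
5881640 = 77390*76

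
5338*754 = 4024852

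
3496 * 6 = 20976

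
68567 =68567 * 1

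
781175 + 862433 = 1643608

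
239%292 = 239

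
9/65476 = 9/65476 = 0.00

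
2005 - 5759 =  - 3754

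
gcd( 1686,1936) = 2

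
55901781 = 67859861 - 11958080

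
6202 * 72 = 446544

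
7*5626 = 39382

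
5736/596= 9 + 93/149 = 9.62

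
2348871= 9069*259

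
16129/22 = 733 + 3/22 = 733.14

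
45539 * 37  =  1684943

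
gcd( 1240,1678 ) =2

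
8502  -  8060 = 442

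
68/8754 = 34/4377 = 0.01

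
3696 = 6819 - 3123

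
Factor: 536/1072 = 2^( - 1 ) = 1/2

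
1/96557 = 1/96557 = 0.00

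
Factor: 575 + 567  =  1142 = 2^1* 571^1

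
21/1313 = 21/1313 = 0.02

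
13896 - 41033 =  - 27137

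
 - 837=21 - 858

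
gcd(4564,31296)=652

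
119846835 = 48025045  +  71821790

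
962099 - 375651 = 586448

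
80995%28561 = 23873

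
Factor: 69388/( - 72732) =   -  3^ ( - 1)*29^( -1) * 83^1 = - 83/87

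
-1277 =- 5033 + 3756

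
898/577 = 1 + 321/577=1.56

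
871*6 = 5226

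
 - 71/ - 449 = 71/449   =  0.16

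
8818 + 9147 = 17965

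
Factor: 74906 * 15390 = 1152803340= 2^2*3^4* 5^1*13^1*19^1*43^1*67^1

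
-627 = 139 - 766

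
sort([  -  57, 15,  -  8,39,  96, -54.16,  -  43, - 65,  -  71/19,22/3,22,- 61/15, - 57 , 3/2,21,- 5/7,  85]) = [ - 65, - 57, - 57, - 54.16,  -  43, - 8,-61/15 , - 71/19, - 5/7,  3/2,22/3,15,21, 22, 39, 85, 96 ] 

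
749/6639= 749/6639 = 0.11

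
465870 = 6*77645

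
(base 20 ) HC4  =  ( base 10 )7044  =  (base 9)10586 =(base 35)5q9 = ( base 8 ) 15604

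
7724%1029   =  521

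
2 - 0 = 2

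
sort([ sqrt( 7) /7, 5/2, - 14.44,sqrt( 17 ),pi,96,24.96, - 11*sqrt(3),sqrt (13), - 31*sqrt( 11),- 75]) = [ - 31*sqrt( 11 ),  -  75, - 11*sqrt(3 )  ,-14.44, sqrt(7 ) /7, 5/2 , pi, sqrt( 13 ), sqrt( 17),  24.96,96] 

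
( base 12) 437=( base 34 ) I7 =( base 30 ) kj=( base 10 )619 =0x26b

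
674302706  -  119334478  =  554968228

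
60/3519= 20/1173=0.02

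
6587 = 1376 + 5211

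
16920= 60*282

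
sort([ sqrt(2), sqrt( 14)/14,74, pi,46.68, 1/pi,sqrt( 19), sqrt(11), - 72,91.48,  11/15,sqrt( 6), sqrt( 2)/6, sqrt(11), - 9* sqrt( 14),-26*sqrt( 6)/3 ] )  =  [ - 72, - 9*sqrt( 14),  -  26 * sqrt(6)/3, sqrt( 2 ) /6, sqrt ( 14)/14, 1/pi, 11/15 , sqrt ( 2),  sqrt( 6), pi, sqrt( 11), sqrt( 11 ), sqrt( 19 ), 46.68, 74, 91.48]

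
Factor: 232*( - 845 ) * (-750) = 147030000 = 2^4*3^1*5^4 * 13^2 * 29^1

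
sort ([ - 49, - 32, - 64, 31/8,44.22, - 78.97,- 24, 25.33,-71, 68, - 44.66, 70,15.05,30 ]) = [- 78.97,-71, - 64, - 49 , - 44.66, - 32, - 24, 31/8,15.05,25.33,30, 44.22,68, 70]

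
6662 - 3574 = 3088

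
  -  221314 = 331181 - 552495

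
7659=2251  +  5408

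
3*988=2964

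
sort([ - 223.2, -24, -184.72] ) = [  -  223.2, -184.72, - 24]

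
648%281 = 86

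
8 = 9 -1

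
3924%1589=746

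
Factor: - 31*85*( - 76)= 2^2*5^1 * 17^1*19^1 * 31^1 =200260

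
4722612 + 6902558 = 11625170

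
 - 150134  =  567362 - 717496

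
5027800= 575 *8744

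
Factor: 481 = 13^1*37^1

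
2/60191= 2/60191 = 0.00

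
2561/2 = 1280 + 1/2 = 1280.50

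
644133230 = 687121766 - 42988536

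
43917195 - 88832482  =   - 44915287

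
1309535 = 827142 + 482393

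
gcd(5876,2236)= 52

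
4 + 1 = 5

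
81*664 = 53784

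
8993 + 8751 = 17744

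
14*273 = 3822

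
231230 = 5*46246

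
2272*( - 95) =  - 215840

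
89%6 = 5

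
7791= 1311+6480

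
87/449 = 87/449 = 0.19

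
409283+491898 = 901181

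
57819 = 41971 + 15848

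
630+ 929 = 1559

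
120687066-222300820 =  - 101613754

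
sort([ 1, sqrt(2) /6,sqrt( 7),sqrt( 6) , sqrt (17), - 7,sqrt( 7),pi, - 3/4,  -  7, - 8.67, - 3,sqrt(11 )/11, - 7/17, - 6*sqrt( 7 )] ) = [ - 6*sqrt (7), - 8.67, - 7, - 7, - 3, - 3/4, - 7/17, sqrt (2) /6, sqrt( 11) /11, 1, sqrt(6), sqrt( 7), sqrt( 7),pi, sqrt( 17)]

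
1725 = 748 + 977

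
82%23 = 13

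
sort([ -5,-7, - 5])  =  [  -  7,-5,-5 ] 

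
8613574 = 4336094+4277480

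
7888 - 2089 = 5799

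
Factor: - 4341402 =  - 2^1*3^2*13^1*18553^1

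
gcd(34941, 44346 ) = 57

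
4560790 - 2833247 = 1727543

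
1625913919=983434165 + 642479754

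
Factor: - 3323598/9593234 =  - 1661799/4796617 = - 3^1  *7^(-1) * 553933^1 * 685231^(  -  1)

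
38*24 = 912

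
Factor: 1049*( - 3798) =-3984102  =  - 2^1*3^2 * 211^1*1049^1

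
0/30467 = 0 = 0.00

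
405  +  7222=7627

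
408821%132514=11279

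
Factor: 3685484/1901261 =2^2*11^1*31^( - 1)*61331^( - 1 )*83761^1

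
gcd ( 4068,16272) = 4068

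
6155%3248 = 2907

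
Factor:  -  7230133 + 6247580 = -11^1*13^1 * 6871^1= - 982553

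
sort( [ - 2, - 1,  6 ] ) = [ - 2, - 1, 6]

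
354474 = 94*3771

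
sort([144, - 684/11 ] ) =[ - 684/11,144] 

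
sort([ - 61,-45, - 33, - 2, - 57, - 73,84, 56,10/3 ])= [ - 73, - 61,-57,- 45,- 33, - 2, 10/3,56, 84 ]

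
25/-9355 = -5/1871 = -  0.00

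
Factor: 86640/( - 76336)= - 5415/4771 = - 3^1 * 5^1*13^(-1)*19^2 * 367^( - 1 )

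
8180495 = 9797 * 835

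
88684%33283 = 22118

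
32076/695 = 32076/695 = 46.15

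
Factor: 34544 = 2^4*17^1 * 127^1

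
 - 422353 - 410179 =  - 832532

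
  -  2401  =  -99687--97286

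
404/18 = 22 + 4/9 = 22.44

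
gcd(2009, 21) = 7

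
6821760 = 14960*456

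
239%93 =53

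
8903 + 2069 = 10972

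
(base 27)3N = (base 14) 76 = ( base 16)68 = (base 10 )104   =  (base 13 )80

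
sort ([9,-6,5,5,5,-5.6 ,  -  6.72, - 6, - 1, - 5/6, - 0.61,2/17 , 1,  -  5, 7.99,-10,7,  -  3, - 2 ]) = [ - 10,-6.72, - 6,  -  6, - 5.6, - 5, - 3,  -  2, - 1,  -  5/6,-0.61 , 2/17,1,5, 5,5,7, 7.99,9 ]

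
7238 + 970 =8208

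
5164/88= 58 + 15/22 = 58.68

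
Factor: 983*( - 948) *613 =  - 2^2 * 3^1*79^1 * 613^1*983^1 = - 571244892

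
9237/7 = 1319  +  4/7 = 1319.57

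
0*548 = 0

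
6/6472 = 3/3236 = 0.00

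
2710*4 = 10840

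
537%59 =6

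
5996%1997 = 5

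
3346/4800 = 1673/2400 = 0.70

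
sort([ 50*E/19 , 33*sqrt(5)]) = [ 50 * E/19,33* sqrt (5)] 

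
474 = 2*237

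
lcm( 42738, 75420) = 1282140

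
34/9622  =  1/283 =0.00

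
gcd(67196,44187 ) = 1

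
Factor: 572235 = 3^1*5^1  *  38149^1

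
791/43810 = 791/43810= 0.02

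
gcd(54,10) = 2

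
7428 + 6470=13898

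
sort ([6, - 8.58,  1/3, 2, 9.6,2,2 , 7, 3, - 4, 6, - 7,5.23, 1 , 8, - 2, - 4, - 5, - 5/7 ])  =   [-8.58,-7, - 5,-4 , - 4 ,  -  2, - 5/7, 1/3, 1, 2, 2, 2,3,  5.23, 6, 6,  7, 8, 9.6]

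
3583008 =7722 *464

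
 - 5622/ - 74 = 75 + 36/37  =  75.97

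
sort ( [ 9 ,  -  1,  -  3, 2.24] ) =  [  -  3, - 1, 2.24 , 9] 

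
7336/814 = 9  +  5/407=9.01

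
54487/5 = 10897 + 2/5 =10897.40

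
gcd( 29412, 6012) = 36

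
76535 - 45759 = 30776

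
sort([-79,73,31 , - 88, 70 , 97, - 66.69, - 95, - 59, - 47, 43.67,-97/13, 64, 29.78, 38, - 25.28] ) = [ - 95 ,- 88,-79, - 66.69, - 59, - 47, - 25.28 ,- 97/13,  29.78 , 31 , 38,43.67 , 64, 70 , 73,97 ]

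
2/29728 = 1/14864 = 0.00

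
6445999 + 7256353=13702352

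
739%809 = 739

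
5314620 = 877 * 6060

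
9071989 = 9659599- 587610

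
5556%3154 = 2402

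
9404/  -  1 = -9404  +  0/1 = -9404.00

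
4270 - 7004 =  - 2734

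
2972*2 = 5944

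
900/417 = 300/139=   2.16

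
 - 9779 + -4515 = - 14294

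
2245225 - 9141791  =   - 6896566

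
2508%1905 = 603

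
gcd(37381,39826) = 1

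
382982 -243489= 139493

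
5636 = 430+5206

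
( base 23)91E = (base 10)4798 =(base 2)1001010111110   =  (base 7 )16663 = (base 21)AIA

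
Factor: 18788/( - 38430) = - 22/45 = - 2^1*3^( - 2) * 5^( - 1)*11^1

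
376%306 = 70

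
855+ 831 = 1686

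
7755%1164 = 771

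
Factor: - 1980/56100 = -3/85 = -  3^1*5^ (  -  1)*17^ ( - 1)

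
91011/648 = 30337/216 = 140.45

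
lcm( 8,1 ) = 8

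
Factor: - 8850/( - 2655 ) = 10/3= 2^1*3^( - 1)*5^1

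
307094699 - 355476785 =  - 48382086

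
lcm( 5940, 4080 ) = 403920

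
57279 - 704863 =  - 647584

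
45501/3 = 15167 = 15167.00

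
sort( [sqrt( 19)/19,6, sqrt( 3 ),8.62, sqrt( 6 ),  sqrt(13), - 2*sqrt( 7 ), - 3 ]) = [ - 2*sqrt(7), - 3, sqrt( 19 )/19, sqrt ( 3 ), sqrt( 6),sqrt( 13 ),  6, 8.62] 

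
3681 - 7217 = - 3536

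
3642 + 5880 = 9522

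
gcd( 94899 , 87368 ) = 1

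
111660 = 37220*3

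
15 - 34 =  - 19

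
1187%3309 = 1187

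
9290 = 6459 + 2831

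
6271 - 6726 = - 455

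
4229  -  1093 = 3136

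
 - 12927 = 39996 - 52923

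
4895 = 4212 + 683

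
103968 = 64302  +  39666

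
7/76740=7/76740 = 0.00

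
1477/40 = 1477/40 = 36.92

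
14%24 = 14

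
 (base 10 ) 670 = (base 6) 3034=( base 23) 163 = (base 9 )824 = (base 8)1236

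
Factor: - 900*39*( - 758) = 2^3*3^3*5^2 * 13^1*379^1 = 26605800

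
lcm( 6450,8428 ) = 632100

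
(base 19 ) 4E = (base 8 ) 132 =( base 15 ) 60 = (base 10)90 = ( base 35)2k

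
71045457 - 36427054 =34618403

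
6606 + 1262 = 7868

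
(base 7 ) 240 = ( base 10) 126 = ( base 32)3u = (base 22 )5g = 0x7E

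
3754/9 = 417 + 1/9=417.11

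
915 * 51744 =47345760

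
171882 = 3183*54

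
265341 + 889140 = 1154481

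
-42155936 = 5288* (  -  7972)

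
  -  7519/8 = -7519/8  =  - 939.88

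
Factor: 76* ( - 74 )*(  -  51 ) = 2^3 * 3^1 * 17^1*19^1 * 37^1= 286824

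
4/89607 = 4/89607 = 0.00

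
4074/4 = 2037/2 = 1018.50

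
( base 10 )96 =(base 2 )1100000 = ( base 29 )39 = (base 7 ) 165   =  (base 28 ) 3C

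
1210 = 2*605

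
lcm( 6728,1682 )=6728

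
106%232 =106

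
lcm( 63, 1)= 63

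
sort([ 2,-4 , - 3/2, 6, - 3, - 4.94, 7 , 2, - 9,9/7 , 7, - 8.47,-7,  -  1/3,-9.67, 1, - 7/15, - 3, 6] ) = [-9.67,- 9,- 8.47, - 7, - 4.94, - 4, - 3, - 3, -3/2, - 7/15,-1/3,1, 9/7,2, 2, 6,6, 7, 7]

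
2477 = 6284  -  3807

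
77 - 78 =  - 1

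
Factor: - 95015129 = -11^2*785249^1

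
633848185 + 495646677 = 1129494862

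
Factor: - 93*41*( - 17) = 64821=3^1*17^1*31^1*41^1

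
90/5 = 18 = 18.00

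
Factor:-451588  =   - 2^2*17^1*29^1*229^1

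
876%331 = 214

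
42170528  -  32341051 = 9829477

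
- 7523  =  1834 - 9357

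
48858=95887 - 47029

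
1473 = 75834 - 74361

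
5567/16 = 5567/16 = 347.94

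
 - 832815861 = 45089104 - 877904965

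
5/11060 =1/2212 =0.00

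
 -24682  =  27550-52232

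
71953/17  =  4232  +  9/17 =4232.53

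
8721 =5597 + 3124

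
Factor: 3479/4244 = 2^ (- 2 )*7^2*71^1*1061^( - 1)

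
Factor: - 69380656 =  - 2^4*431^1*10061^1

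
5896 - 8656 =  - 2760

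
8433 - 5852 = 2581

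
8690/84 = 4345/42 = 103.45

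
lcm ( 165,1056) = 5280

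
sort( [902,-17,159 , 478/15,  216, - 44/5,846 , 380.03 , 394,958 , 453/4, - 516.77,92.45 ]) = [ -516.77, - 17, - 44/5,478/15,92.45,  453/4, 159, 216,380.03, 394, 846, 902, 958 ] 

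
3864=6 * 644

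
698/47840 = 349/23920  =  0.01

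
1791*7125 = 12760875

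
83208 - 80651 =2557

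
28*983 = 27524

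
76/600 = 19/150 = 0.13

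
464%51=5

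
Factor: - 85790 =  - 2^1*5^1* 23^1*373^1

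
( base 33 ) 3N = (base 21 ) 5H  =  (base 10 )122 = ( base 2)1111010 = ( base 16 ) 7A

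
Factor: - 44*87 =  - 3828 = - 2^2*3^1*11^1*29^1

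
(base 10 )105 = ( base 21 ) 50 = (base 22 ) 4h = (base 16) 69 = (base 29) 3i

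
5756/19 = 302 + 18/19= 302.95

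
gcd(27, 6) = 3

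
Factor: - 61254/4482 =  - 41/3 = - 3^( - 1 ) * 41^1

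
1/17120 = 1/17120 = 0.00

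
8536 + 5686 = 14222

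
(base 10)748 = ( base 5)10443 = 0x2EC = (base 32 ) NC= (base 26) 12K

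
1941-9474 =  - 7533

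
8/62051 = 8/62051 = 0.00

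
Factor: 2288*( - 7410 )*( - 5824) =2^11*3^1*5^1*7^1*11^1*13^3*19^1  =  98740561920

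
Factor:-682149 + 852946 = 11^1*15527^1 = 170797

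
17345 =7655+9690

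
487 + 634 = 1121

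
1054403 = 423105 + 631298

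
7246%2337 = 235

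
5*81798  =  408990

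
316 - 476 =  - 160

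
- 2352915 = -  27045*87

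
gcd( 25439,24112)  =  1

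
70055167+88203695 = 158258862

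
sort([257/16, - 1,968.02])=[ - 1,257/16,968.02]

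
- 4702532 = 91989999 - 96692531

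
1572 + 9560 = 11132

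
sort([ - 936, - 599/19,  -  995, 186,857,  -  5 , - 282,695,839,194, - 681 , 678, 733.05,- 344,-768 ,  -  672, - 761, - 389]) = [ - 995,  -  936,-768, - 761, - 681, - 672, - 389, - 344 ,- 282, - 599/19,-5, 186, 194,  678 , 695 , 733.05,839,857 ]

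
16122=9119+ 7003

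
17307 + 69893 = 87200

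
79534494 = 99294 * 801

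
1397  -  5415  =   -4018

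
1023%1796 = 1023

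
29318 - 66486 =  - 37168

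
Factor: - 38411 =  - 71^1*541^1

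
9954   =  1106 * 9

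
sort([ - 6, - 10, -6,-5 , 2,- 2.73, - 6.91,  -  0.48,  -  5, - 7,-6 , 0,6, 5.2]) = [ - 10, - 7  , -6.91,-6, - 6, - 6, - 5,  -  5, - 2.73 , - 0.48, 0,2, 5.2,  6 ]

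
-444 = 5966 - 6410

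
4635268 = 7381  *628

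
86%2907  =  86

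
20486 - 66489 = -46003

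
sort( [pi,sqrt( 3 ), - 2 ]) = [ - 2, sqrt(3 ), pi]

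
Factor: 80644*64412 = 5194441328 = 2^4*16103^1*20161^1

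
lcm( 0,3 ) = 0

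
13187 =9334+3853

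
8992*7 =62944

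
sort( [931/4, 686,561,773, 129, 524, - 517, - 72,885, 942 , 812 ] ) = [- 517, - 72, 129,931/4, 524,561 , 686 , 773, 812 , 885 , 942]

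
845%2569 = 845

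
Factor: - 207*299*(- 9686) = 599495598 = 2^1*3^2 * 13^1*23^2*29^1* 167^1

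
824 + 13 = 837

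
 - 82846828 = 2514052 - 85360880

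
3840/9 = 426 + 2/3 = 426.67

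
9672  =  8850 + 822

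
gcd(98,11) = 1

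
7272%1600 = 872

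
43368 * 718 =31138224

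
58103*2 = 116206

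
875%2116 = 875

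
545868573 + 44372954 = 590241527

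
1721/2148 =1721/2148 = 0.80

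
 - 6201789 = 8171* ( - 759)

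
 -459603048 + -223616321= -683219369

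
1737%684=369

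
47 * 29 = 1363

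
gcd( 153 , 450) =9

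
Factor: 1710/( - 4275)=  -  2^1*5^( - 1) = -2/5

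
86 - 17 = 69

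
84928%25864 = 7336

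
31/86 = 31/86 = 0.36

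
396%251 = 145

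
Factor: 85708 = 2^2*7^1  *3061^1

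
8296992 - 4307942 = 3989050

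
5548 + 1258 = 6806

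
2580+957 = 3537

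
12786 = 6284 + 6502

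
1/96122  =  1/96122 = 0.00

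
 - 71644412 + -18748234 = - 90392646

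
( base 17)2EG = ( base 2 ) 1101000000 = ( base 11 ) 697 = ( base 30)RM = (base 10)832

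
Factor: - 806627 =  - 241^1*3347^1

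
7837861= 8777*893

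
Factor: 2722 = 2^1*1361^1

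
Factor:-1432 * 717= - 2^3*3^1*179^1 * 239^1 = - 1026744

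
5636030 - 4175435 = 1460595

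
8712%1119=879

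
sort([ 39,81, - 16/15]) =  [ - 16/15,39,81]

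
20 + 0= 20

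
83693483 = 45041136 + 38652347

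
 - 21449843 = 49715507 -71165350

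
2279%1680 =599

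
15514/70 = 221 + 22/35=221.63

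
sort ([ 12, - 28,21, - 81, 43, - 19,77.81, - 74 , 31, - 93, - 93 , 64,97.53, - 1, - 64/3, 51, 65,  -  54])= [ - 93, - 93, - 81,-74, - 54, - 28,  -  64/3 , - 19, - 1,12,21,31 , 43,51,64,  65,77.81,97.53 ]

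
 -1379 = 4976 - 6355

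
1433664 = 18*79648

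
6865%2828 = 1209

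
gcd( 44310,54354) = 6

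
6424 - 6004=420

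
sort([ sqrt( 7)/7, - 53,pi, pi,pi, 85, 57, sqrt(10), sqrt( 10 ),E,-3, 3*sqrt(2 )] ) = [ - 53, - 3, sqrt(7)/7,  E,pi,  pi,pi , sqrt( 10),sqrt( 10 ),3*sqrt(2), 57, 85] 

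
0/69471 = 0 =0.00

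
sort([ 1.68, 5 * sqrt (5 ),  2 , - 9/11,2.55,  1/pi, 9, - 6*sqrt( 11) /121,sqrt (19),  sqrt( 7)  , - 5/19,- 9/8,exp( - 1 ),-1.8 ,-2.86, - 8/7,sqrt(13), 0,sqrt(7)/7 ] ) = [ - 2.86, - 1.8, - 8/7, - 9/8,-9/11, - 5/19,-6*sqrt( 11) /121, 0, 1/pi,exp ( - 1),  sqrt( 7 ) /7,1.68 , 2, 2.55,  sqrt( 7),sqrt( 13),  sqrt (19),  9,  5*sqrt( 5)]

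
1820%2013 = 1820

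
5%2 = 1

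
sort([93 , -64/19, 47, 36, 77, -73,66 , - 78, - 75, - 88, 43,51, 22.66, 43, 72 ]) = [ - 88, - 78 , - 75,-73,  -  64/19,22.66,36, 43,43, 47, 51, 66, 72, 77 , 93 ]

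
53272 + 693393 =746665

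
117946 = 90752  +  27194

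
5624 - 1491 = 4133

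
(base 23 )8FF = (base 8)10760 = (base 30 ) 532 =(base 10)4592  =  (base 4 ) 1013300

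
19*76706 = 1457414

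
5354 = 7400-2046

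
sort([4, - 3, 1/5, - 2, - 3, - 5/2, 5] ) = [ - 3,-3, - 5/2, - 2, 1/5, 4, 5] 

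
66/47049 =22/15683=0.00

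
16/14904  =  2/1863 = 0.00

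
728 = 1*728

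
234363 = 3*78121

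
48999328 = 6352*7714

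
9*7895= 71055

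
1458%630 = 198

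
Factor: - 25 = -5^2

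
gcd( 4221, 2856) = 21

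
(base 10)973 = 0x3cd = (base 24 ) 1GD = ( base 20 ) 28d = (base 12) 691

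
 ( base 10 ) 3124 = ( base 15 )DD4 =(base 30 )3e4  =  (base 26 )4g4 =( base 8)6064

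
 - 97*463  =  -44911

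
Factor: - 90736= -2^4 * 53^1*107^1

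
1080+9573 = 10653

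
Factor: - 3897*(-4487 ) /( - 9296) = - 2497977/1328 = - 2^ (  -  4 )*3^2*83^( - 1 )*433^1*641^1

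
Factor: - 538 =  - 2^1*  269^1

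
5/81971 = 5/81971 =0.00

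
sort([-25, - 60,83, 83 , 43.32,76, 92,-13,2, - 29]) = [-60,-29,-25,-13 , 2,43.32,  76,83,83, 92] 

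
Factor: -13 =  - 13^1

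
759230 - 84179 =675051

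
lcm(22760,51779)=2071160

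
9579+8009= 17588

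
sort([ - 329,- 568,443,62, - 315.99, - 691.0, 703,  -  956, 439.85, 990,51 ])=[ - 956, - 691.0,  -  568, - 329, - 315.99,  51,62, 439.85, 443,703,990 ] 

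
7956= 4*1989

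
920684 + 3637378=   4558062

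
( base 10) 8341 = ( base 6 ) 102341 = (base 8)20225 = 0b10000010010101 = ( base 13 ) 3A48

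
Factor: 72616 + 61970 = 134586  =  2^1*3^2*7477^1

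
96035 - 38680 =57355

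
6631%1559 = 395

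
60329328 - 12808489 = 47520839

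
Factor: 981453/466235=89223/42385 = 3^1*5^(-1 ) * 7^( -2)*173^( - 1)*29741^1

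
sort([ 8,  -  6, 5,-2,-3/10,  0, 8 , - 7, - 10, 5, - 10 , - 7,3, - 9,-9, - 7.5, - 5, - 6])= [ - 10, - 10, - 9, - 9, - 7.5, - 7  ,-7, - 6, - 6, - 5, - 2, - 3/10, 0, 3, 5, 5, 8,8 ]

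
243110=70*3473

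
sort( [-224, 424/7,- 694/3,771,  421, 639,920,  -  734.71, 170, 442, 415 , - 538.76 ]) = [ - 734.71,-538.76, - 694/3, - 224, 424/7,170, 415,421,442,639, 771,920 ] 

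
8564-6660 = 1904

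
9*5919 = 53271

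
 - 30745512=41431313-72176825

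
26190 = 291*90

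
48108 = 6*8018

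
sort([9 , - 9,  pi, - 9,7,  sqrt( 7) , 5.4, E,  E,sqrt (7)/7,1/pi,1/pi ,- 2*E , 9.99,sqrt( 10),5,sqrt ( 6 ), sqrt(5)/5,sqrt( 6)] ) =[ - 9,-9, - 2*E,1/pi, 1/pi, sqrt( 7)/7,sqrt(5 ) /5,  sqrt ( 6),  sqrt( 6),sqrt(7), E, E, pi , sqrt( 10) , 5,5.4,7, 9, 9.99]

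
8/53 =8/53= 0.15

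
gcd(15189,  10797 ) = 183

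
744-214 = 530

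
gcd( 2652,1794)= 78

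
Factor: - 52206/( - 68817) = 2^1*11^1*29^( - 1) = 22/29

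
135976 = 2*67988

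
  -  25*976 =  - 24400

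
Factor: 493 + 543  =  1036 = 2^2 * 7^1 * 37^1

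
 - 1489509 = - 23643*63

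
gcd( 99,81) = 9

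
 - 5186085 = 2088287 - 7274372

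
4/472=1/118 = 0.01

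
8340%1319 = 426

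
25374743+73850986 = 99225729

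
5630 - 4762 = 868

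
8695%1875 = 1195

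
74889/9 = 8321  =  8321.00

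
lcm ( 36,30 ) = 180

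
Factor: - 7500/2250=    - 10/3=-2^1*3^( - 1)*5^1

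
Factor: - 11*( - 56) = 616=2^3*7^1 * 11^1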